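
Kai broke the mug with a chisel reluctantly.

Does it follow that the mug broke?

yes

'Kai broke the mug' is the causative; it entails the inchoative 'the mug broke'.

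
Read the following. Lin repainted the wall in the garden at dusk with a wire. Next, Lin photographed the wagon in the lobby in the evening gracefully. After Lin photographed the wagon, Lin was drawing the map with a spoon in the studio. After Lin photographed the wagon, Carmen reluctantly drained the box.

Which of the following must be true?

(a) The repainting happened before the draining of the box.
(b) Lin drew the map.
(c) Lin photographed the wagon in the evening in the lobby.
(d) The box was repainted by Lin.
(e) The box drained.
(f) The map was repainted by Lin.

(a), (c), (e)

(a) Entailed — the narrative places the repainting before the draining.
(b) Not entailed — 'was drawing' is progressive on an accomplishment; it does not entail the completed 'drew'.
(c) Entailed — this follows by dropping conjuncts from the photographing event's description.
(d) Not entailed — Lin repainted the wall, not the box; the box belongs to the draining event.
(e) Entailed — 'Carmen drained the box' is causative; it entails the inchoative 'the box drained'.
(f) Not entailed — Lin repainted the wall, not the map; the map belongs to the drawing event.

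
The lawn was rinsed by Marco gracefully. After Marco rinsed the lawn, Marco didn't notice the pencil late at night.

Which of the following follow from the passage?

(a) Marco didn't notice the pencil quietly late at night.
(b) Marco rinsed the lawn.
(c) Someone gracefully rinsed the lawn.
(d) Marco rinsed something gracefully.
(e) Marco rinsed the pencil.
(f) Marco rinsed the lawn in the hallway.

(a) Entailed — under negation, adding a further restriction is entailed: if no such noticing event occurred, none occurred quietly either.
(b) Entailed — this follows by dropping conjuncts from the rinsing event's description.
(c) Entailed — the original entails any weakening of itself; this just generalizes the agent.
(d) Entailed — every conjunct here is already in the original rinsing event.
(e) Not entailed — Marco rinsed the lawn, not the pencil; the pencil belongs to the noticing event.
(f) Not entailed — 'in the hallway' adds information not in the original event.

(a), (b), (c), (d)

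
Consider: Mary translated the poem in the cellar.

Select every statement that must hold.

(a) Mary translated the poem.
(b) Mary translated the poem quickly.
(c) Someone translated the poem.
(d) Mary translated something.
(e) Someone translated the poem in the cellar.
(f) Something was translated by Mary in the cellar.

(a) Entailed — the original entails any weakening of itself; this just drops 'in the cellar'.
(b) Not entailed — 'quickly' adds information not in the original event.
(c) Entailed — every conjunct here is already in the original translating event.
(d) Entailed — every conjunct here is already in the original translating event.
(e) Entailed — every conjunct here is already in the original translating event.
(f) Entailed — generalizing the patient leaves a sub-description the original still satisfies.

(a), (c), (d), (e), (f)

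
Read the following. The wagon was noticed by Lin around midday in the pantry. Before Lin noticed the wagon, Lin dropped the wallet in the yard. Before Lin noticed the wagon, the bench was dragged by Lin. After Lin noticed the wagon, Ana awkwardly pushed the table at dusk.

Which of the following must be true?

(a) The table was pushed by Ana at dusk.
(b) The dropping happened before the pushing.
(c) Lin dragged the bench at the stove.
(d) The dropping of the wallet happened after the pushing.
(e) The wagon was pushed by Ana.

(a), (b)

(a) Entailed — every conjunct here is already in the original pushing event.
(b) Entailed — the narrative places the dropping before the pushing.
(c) Not entailed — 'at the stove' adds information not in the original event.
(d) Not entailed — the narrative places the dropping before the pushing, not after.
(e) Not entailed — Ana pushed the table, not the wagon; the wagon belongs to the noticing event.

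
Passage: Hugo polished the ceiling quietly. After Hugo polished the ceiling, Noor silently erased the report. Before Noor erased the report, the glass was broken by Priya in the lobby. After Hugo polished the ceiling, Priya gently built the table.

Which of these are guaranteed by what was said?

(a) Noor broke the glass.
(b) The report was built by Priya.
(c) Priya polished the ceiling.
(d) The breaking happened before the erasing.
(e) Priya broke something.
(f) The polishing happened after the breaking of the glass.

(d), (e)

(a) Not entailed — the passage has Priya breaking the glass, not Noor.
(b) Not entailed — Priya built the table, not the report; the report belongs to the erasing event.
(c) Not entailed — the passage has Hugo polishing the ceiling, not Priya.
(d) Entailed — the narrative places the breaking before the erasing.
(e) Entailed — every conjunct here is already in the original breaking event.
(f) Not entailed — the narrative doesn't order the breaking relative to the polishing.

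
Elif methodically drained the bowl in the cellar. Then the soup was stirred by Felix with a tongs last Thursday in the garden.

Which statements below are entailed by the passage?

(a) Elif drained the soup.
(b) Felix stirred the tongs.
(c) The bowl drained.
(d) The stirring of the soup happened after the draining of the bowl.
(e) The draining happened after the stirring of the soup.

(c), (d)

(a) Not entailed — Elif drained the bowl, not the soup; the soup belongs to the stirring event.
(b) Not entailed — the tongs is the instrument, not what was stirred.
(c) Entailed — 'Elif drained the bowl' is causative; it entails the inchoative 'the bowl drained'.
(d) Entailed — the narrative places the draining before the stirring.
(e) Not entailed — the narrative places the draining before the stirring, not after.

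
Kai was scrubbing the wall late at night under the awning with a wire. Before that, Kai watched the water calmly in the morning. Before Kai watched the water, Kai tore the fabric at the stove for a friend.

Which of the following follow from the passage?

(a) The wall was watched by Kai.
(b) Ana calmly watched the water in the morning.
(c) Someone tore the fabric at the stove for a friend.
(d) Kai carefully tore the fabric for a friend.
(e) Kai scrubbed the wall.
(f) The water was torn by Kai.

(a) Not entailed — Kai watched the water, not the wall; the wall belongs to the scrubbing event.
(b) Not entailed — the passage has Kai watching the water, not Ana.
(c) Entailed — every conjunct here is already in the original tearing event.
(d) Not entailed — 'carefully' adds information not in the original event.
(e) Entailed — 'scrub' is an activity; 'was scrubbing' entails that some scrubbing happened, so 'scrubbed' holds.
(f) Not entailed — Kai tore the fabric, not the water; the water belongs to the watching event.

(c), (e)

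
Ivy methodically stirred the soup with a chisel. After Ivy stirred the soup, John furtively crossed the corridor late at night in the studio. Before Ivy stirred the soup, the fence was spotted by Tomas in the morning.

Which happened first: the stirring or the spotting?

the spotting

The connectives place the spotting before the stirring.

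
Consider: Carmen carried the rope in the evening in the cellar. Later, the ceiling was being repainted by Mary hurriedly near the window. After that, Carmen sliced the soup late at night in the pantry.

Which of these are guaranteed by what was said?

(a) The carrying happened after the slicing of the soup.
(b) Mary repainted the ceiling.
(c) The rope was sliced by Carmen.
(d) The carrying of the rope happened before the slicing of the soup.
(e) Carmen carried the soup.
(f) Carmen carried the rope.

(a) Not entailed — the narrative places the carrying before the slicing, not after.
(b) Not entailed — 'was repainting' is progressive on an accomplishment; it does not entail the completed 'repainted'.
(c) Not entailed — Carmen sliced the soup, not the rope; the rope belongs to the carrying event.
(d) Entailed — the narrative places the carrying before the slicing.
(e) Not entailed — Carmen carried the rope, not the soup; the soup belongs to the slicing event.
(f) Entailed — dropping 'in the evening', 'in the cellar' leaves a sub-description the original still satisfies.

(d), (f)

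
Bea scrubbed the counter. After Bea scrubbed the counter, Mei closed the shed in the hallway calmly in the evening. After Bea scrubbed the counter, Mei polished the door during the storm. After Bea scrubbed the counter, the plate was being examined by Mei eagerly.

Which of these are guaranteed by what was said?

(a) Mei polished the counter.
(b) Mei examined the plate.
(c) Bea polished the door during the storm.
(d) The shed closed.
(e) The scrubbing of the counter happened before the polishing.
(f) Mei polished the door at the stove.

(a) Not entailed — Mei polished the door, not the counter; the counter belongs to the scrubbing event.
(b) Entailed — 'examine' is an activity; 'was examining' entails that some examining happened, so 'examined' holds.
(c) Not entailed — the passage has Mei polishing the door, not Bea.
(d) Entailed — 'Mei closed the shed' is causative; it entails the inchoative 'the shed closed'.
(e) Entailed — the narrative places the scrubbing before the polishing.
(f) Not entailed — 'at the stove' adds information not in the original event.

(b), (d), (e)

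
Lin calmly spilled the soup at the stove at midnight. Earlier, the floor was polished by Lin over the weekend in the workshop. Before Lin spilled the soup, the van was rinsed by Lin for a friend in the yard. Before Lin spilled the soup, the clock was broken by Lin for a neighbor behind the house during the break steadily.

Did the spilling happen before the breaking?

The narrative orders the breaking before the spilling.

no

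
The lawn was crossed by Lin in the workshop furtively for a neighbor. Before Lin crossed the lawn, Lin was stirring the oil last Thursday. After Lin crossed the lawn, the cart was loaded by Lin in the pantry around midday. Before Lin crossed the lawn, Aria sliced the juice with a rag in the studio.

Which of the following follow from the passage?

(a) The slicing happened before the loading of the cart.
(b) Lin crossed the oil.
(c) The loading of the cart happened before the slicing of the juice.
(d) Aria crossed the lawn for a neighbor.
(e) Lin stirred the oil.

(a) Entailed — the narrative places the slicing before the loading.
(b) Not entailed — Lin crossed the lawn, not the oil; the oil belongs to the stirring event.
(c) Not entailed — the narrative places the slicing before the loading, not after.
(d) Not entailed — the passage has Lin crossing the lawn, not Aria.
(e) Entailed — 'stir' is an activity; 'was stirring' entails that some stirring happened, so 'stirred' holds.

(a), (e)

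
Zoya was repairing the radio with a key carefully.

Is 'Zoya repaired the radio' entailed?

'was repairing' is progressive; for an accomplishment like 'repair the radio', it doesn't entail completion.

no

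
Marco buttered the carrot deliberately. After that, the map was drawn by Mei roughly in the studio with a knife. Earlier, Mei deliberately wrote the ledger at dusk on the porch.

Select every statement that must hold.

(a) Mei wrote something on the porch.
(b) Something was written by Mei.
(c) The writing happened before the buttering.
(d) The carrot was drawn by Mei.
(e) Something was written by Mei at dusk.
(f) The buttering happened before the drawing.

(a) Entailed — dropping 'deliberately', 'at dusk' and generalizing the patient leaves a sub-description the original still satisfies.
(b) Entailed — dropping 'deliberately', 'on the porch', 'at dusk' and generalizing the patient leaves a sub-description the original still satisfies.
(c) Not entailed — the narrative doesn't order the writing relative to the buttering.
(d) Not entailed — Mei drew the map, not the carrot; the carrot belongs to the buttering event.
(e) Entailed — dropping 'deliberately', 'on the porch' and generalizing the patient leaves a sub-description the original still satisfies.
(f) Entailed — the narrative places the buttering before the drawing.

(a), (b), (e), (f)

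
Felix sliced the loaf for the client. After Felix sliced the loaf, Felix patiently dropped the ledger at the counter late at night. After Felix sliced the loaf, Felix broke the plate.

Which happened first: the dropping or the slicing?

the slicing

The connectives place the slicing before the dropping.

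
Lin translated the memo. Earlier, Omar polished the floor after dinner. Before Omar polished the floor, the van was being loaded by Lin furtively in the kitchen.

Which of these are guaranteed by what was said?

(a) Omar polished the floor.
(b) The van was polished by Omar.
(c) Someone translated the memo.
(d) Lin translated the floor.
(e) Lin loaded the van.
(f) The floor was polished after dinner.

(a) Entailed — this follows by dropping conjuncts from the polishing event's description.
(b) Not entailed — Omar polished the floor, not the van; the van belongs to the loading event.
(c) Entailed — generalizing the agent leaves a sub-description the original still satisfies.
(d) Not entailed — Lin translated the memo, not the floor; the floor belongs to the polishing event.
(e) Not entailed — 'was loading' is progressive on an accomplishment; it does not entail the completed 'loaded'.
(f) Entailed — every conjunct here is already in the original polishing event.

(a), (c), (f)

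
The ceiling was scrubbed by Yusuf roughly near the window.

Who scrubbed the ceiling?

'Yusuf' marks the agent of the scrubbing event.

Yusuf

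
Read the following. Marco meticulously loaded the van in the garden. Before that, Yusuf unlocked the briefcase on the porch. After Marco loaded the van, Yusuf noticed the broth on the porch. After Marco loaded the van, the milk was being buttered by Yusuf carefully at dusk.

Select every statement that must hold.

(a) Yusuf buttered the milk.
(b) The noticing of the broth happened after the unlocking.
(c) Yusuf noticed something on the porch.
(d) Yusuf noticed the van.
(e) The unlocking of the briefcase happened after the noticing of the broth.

(b), (c)

(a) Not entailed — 'was buttering' is progressive on an accomplishment; it does not entail the completed 'buttered'.
(b) Entailed — the narrative places the unlocking before the noticing.
(c) Entailed — the original entails any weakening of itself; this just generalizes the patient.
(d) Not entailed — Yusuf noticed the broth, not the van; the van belongs to the loading event.
(e) Not entailed — the narrative places the unlocking before the noticing, not after.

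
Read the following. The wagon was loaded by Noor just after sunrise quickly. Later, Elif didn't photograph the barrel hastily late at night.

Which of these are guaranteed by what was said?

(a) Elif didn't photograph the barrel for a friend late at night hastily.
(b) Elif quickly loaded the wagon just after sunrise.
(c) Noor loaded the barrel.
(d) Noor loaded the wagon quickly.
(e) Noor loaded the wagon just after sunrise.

(a), (d), (e)

(a) Entailed — under negation, adding a further restriction is entailed: if no such photographing event occurred, none occurred for a friend either.
(b) Not entailed — the passage has Noor loading the wagon, not Elif.
(c) Not entailed — Noor loaded the wagon, not the barrel; the barrel belongs to the photographing event.
(d) Entailed — the original entails any weakening of itself; this just drops 'just after sunrise'.
(e) Entailed — every conjunct here is already in the original loading event.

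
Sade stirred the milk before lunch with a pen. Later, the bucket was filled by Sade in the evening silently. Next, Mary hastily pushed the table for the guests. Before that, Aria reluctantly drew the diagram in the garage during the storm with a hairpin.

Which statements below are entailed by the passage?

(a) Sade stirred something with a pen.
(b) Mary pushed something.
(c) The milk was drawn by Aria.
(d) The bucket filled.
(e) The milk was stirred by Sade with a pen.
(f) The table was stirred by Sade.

(a) Entailed — every conjunct here is already in the original stirring event.
(b) Entailed — every conjunct here is already in the original pushing event.
(c) Not entailed — Aria drew the diagram, not the milk; the milk belongs to the stirring event.
(d) Entailed — 'Sade filled the bucket' is causative; it entails the inchoative 'the bucket filled'.
(e) Entailed — the original entails any weakening of itself; this just drops 'before lunch'.
(f) Not entailed — Sade stirred the milk, not the table; the table belongs to the pushing event.

(a), (b), (d), (e)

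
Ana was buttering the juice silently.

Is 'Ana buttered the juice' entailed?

no

'was buttering' is progressive; for an accomplishment like 'butter the juice', it doesn't entail completion.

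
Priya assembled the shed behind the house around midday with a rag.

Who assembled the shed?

'Priya' marks the agent of the assembling event.

Priya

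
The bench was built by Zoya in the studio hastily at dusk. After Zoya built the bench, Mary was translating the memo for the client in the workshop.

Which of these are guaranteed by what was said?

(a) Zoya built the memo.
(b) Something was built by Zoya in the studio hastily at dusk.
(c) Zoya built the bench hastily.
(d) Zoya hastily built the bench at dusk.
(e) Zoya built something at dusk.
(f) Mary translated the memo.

(a) Not entailed — Zoya built the bench, not the memo; the memo belongs to the translating event.
(b) Entailed — generalizing the patient leaves a sub-description the original still satisfies.
(c) Entailed — this follows by dropping conjuncts from the building event's description.
(d) Entailed — every conjunct here is already in the original building event.
(e) Entailed — this follows by dropping conjuncts from the building event's description.
(f) Not entailed — 'was translating' is progressive on an accomplishment; it does not entail the completed 'translated'.

(b), (c), (d), (e)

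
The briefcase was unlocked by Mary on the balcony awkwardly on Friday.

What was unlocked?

'the briefcase' marks the patient of the unlocking event.

the briefcase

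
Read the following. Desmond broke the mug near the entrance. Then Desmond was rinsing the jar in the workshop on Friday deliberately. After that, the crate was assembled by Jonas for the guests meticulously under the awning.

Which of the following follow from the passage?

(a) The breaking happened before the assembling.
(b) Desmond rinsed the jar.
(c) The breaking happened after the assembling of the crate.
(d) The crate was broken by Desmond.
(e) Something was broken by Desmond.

(a) Entailed — the narrative places the breaking before the assembling.
(b) Entailed — 'rinse' is an activity; 'was rinsing' entails that some rinsing happened, so 'rinsed' holds.
(c) Not entailed — the narrative places the breaking before the assembling, not after.
(d) Not entailed — Desmond broke the mug, not the crate; the crate belongs to the assembling event.
(e) Entailed — this follows by dropping conjuncts from the breaking event's description.

(a), (b), (e)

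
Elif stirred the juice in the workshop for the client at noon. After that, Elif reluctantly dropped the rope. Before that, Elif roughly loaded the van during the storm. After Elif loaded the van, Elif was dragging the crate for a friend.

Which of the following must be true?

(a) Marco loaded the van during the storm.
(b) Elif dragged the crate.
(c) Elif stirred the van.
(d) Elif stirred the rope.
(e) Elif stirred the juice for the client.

(b), (e)

(a) Not entailed — the passage has Elif loading the van, not Marco.
(b) Entailed — 'drag' is an activity; 'was dragging' entails that some dragging happened, so 'dragged' holds.
(c) Not entailed — Elif stirred the juice, not the van; the van belongs to the loading event.
(d) Not entailed — Elif stirred the juice, not the rope; the rope belongs to the dropping event.
(e) Entailed — the original entails any weakening of itself; this just drops 'at noon', 'in the workshop'.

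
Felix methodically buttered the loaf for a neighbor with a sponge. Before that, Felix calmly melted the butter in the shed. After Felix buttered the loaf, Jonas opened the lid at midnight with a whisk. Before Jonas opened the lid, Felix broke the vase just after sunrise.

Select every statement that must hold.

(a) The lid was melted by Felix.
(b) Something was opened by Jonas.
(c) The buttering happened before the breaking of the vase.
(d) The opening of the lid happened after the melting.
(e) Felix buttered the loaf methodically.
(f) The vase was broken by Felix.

(a) Not entailed — Felix melted the butter, not the lid; the lid belongs to the opening event.
(b) Entailed — every conjunct here is already in the original opening event.
(c) Not entailed — the narrative doesn't order the buttering relative to the breaking.
(d) Entailed — the narrative places the melting before the opening.
(e) Entailed — every conjunct here is already in the original buttering event.
(f) Entailed — this follows by dropping conjuncts from the breaking event's description.

(b), (d), (e), (f)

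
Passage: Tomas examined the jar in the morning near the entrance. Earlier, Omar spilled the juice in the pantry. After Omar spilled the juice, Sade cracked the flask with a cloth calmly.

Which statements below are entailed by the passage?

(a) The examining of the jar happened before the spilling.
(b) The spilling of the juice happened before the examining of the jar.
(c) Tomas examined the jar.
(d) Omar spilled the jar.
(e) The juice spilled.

(b), (c), (e)

(a) Not entailed — the narrative places the spilling before the examining, not after.
(b) Entailed — the narrative places the spilling before the examining.
(c) Entailed — this follows by dropping conjuncts from the examining event's description.
(d) Not entailed — Omar spilled the juice, not the jar; the jar belongs to the examining event.
(e) Entailed — 'Omar spilled the juice' is causative; it entails the inchoative 'the juice spilled'.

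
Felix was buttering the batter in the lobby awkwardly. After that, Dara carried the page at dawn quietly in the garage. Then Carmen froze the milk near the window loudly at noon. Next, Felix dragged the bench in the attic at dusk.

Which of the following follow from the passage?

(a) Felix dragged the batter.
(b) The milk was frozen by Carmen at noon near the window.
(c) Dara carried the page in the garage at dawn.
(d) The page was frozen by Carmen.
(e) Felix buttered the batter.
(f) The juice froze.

(b), (c)

(a) Not entailed — Felix dragged the bench, not the batter; the batter belongs to the buttering event.
(b) Entailed — dropping 'loudly' leaves a sub-description the original still satisfies.
(c) Entailed — dropping 'quietly' leaves a sub-description the original still satisfies.
(d) Not entailed — Carmen froze the milk, not the page; the page belongs to the carrying event.
(e) Not entailed — 'was buttering' is progressive on an accomplishment; it does not entail the completed 'buttered'.
(f) Not entailed — the milk is what froze, not the juice.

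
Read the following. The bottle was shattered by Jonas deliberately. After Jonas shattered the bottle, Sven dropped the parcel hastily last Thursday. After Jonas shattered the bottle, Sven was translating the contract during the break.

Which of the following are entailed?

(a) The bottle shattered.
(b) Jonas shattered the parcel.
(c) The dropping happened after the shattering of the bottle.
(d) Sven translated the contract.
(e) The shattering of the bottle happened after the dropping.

(a) Entailed — 'Jonas shattered the bottle' is causative; it entails the inchoative 'the bottle shattered'.
(b) Not entailed — Jonas shattered the bottle, not the parcel; the parcel belongs to the dropping event.
(c) Entailed — the narrative places the shattering before the dropping.
(d) Not entailed — 'was translating' is progressive on an accomplishment; it does not entail the completed 'translated'.
(e) Not entailed — the narrative places the shattering before the dropping, not after.

(a), (c)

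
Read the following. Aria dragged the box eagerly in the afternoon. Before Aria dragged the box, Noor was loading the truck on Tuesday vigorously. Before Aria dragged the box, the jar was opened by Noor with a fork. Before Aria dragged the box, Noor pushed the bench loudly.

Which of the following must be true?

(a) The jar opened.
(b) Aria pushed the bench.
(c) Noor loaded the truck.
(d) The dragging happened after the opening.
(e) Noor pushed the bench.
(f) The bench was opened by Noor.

(a) Entailed — 'Noor opened the jar' is causative; it entails the inchoative 'the jar opened'.
(b) Not entailed — the passage has Noor pushing the bench, not Aria.
(c) Not entailed — 'was loading' is progressive on an accomplishment; it does not entail the completed 'loaded'.
(d) Entailed — the narrative places the opening before the dragging.
(e) Entailed — the original entails any weakening of itself; this just drops 'loudly'.
(f) Not entailed — Noor opened the jar, not the bench; the bench belongs to the pushing event.

(a), (d), (e)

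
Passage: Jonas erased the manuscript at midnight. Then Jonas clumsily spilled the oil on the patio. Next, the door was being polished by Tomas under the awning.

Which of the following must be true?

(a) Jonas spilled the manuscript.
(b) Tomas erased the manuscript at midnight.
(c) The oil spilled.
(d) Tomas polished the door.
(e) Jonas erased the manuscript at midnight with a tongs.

(c), (d)

(a) Not entailed — Jonas spilled the oil, not the manuscript; the manuscript belongs to the erasing event.
(b) Not entailed — the passage has Jonas erasing the manuscript, not Tomas.
(c) Entailed — 'Jonas spilled the oil' is causative; it entails the inchoative 'the oil spilled'.
(d) Entailed — 'polish' is an activity; 'was polishing' entails that some polishing happened, so 'polished' holds.
(e) Not entailed — 'with a tongs' adds information not in the original event.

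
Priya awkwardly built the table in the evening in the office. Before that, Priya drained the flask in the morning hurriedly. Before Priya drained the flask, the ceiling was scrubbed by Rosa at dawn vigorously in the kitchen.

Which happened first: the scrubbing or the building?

the scrubbing

The connectives place the scrubbing before the building.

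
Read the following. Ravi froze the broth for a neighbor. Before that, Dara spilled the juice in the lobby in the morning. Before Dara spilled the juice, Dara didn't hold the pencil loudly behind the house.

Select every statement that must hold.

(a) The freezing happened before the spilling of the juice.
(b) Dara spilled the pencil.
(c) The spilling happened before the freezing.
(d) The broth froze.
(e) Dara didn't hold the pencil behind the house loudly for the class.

(a) Not entailed — the narrative places the spilling before the freezing, not after.
(b) Not entailed — Dara spilled the juice, not the pencil; the pencil belongs to the holding event.
(c) Entailed — the narrative places the spilling before the freezing.
(d) Entailed — 'Ravi froze the broth' is causative; it entails the inchoative 'the broth froze'.
(e) Entailed — under negation, adding a further restriction is entailed: if no such holding event occurred, none occurred for the class either.

(c), (d), (e)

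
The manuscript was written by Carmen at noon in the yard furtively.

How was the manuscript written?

'furtively' marks the manner of the writing event.

furtively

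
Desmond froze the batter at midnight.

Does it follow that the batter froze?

yes

'Desmond froze the batter' is the causative; it entails the inchoative 'the batter froze'.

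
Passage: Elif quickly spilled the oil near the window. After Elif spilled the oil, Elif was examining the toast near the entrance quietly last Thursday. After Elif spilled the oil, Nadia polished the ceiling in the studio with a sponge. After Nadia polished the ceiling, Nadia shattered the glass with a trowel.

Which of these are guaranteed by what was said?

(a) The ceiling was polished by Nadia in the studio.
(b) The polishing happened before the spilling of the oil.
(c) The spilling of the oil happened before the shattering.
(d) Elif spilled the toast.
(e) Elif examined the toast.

(a), (c), (e)

(a) Entailed — this follows by dropping conjuncts from the polishing event's description.
(b) Not entailed — the narrative places the spilling before the polishing, not after.
(c) Entailed — the narrative places the spilling before the shattering.
(d) Not entailed — Elif spilled the oil, not the toast; the toast belongs to the examining event.
(e) Entailed — 'examine' is an activity; 'was examining' entails that some examining happened, so 'examined' holds.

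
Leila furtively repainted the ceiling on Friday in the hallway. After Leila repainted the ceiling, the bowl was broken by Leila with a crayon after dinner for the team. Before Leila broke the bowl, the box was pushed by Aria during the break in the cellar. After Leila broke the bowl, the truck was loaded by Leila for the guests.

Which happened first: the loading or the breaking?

the breaking

The connectives place the breaking before the loading.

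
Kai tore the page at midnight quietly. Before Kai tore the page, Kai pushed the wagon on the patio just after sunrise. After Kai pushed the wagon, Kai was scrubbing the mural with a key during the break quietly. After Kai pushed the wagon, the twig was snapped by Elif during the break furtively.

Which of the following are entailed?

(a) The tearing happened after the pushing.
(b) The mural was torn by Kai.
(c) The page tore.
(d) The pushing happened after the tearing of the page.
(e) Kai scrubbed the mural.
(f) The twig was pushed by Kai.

(a) Entailed — the narrative places the pushing before the tearing.
(b) Not entailed — Kai tore the page, not the mural; the mural belongs to the scrubbing event.
(c) Entailed — 'Kai tore the page' is causative; it entails the inchoative 'the page tore'.
(d) Not entailed — the narrative places the pushing before the tearing, not after.
(e) Entailed — 'scrub' is an activity; 'was scrubbing' entails that some scrubbing happened, so 'scrubbed' holds.
(f) Not entailed — Kai pushed the wagon, not the twig; the twig belongs to the snapping event.

(a), (c), (e)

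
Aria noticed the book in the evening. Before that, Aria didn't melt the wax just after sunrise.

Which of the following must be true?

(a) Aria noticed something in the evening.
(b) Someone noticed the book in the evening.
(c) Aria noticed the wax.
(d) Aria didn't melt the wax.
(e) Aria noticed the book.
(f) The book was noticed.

(a) Entailed — this follows by dropping conjuncts from the noticing event's description.
(b) Entailed — the original entails any weakening of itself; this just generalizes the agent.
(c) Not entailed — Aria noticed the book, not the wax; the wax belongs to the melting event.
(d) Not entailed — dropping 'just after sunrise' under negation is not valid — the original leaves open that Aria melted the wax some other way.
(e) Entailed — the original entails any weakening of itself; this just drops 'in the evening'.
(f) Entailed — the original entails any weakening of itself; this just drops 'in the evening' and generalizes the agent.

(a), (b), (e), (f)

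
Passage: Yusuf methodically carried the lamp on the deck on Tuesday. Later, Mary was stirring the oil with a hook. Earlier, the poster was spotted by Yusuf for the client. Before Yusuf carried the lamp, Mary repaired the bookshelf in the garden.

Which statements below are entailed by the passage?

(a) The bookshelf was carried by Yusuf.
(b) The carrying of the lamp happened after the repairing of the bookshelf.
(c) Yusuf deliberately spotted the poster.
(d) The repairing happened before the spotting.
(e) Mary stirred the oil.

(a) Not entailed — Yusuf carried the lamp, not the bookshelf; the bookshelf belongs to the repairing event.
(b) Entailed — the narrative places the repairing before the carrying.
(c) Not entailed — 'deliberately' adds information not in the original event.
(d) Not entailed — the narrative doesn't order the repairing relative to the spotting.
(e) Entailed — 'stir' is an activity; 'was stirring' entails that some stirring happened, so 'stirred' holds.

(b), (e)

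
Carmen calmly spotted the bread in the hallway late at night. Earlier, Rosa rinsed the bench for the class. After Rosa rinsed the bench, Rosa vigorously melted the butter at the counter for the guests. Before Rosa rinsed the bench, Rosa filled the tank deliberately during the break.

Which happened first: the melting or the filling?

The connectives place the filling before the melting.

the filling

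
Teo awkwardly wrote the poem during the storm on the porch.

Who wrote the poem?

Teo

'Teo' marks the agent of the writing event.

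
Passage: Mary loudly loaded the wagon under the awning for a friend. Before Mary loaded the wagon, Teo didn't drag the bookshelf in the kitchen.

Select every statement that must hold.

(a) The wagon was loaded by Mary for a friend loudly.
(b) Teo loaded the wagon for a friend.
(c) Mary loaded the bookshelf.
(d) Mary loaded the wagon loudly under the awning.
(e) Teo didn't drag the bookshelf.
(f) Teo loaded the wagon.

(a) Entailed — this follows by dropping conjuncts from the loading event's description.
(b) Not entailed — the passage has Mary loading the wagon, not Teo.
(c) Not entailed — Mary loaded the wagon, not the bookshelf; the bookshelf belongs to the dragging event.
(d) Entailed — dropping 'for a friend' leaves a sub-description the original still satisfies.
(e) Not entailed — dropping 'in the kitchen' under negation is not valid — the original leaves open that Teo dragged the bookshelf some other way.
(f) Not entailed — the passage has Mary loading the wagon, not Teo.

(a), (d)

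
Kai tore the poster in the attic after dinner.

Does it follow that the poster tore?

yes

'Kai tore the poster' is the causative; it entails the inchoative 'the poster tore'.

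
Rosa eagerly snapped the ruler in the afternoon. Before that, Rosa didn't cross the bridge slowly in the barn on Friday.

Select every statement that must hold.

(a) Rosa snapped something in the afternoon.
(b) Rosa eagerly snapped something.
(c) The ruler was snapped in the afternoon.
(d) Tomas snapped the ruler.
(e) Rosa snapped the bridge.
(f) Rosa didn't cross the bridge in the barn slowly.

(a), (b), (c)

(a) Entailed — every conjunct here is already in the original snapping event.
(b) Entailed — dropping 'in the afternoon' and generalizing the patient leaves a sub-description the original still satisfies.
(c) Entailed — this follows by dropping conjuncts from the snapping event's description.
(d) Not entailed — the passage has Rosa snapping the ruler, not Tomas.
(e) Not entailed — Rosa snapped the ruler, not the bridge; the bridge belongs to the crossing event.
(f) Not entailed — dropping 'on Friday' under negation is not valid — the original leaves open that Rosa crossed the bridge some other way.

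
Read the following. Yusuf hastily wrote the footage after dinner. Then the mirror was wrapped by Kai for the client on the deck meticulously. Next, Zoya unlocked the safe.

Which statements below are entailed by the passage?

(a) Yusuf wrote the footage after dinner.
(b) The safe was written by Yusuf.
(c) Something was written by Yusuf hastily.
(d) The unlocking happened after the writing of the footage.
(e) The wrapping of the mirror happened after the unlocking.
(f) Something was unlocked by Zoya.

(a) Entailed — every conjunct here is already in the original writing event.
(b) Not entailed — Yusuf wrote the footage, not the safe; the safe belongs to the unlocking event.
(c) Entailed — the original entails any weakening of itself; this just drops 'after dinner' and generalizes the patient.
(d) Entailed — the narrative places the writing before the unlocking.
(e) Not entailed — the narrative places the wrapping before the unlocking, not after.
(f) Entailed — every conjunct here is already in the original unlocking event.

(a), (c), (d), (f)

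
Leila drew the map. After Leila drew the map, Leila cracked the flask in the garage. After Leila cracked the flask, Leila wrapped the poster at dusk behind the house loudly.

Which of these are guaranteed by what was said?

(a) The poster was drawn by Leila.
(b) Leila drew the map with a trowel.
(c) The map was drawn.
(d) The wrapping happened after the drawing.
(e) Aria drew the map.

(a) Not entailed — Leila drew the map, not the poster; the poster belongs to the wrapping event.
(b) Not entailed — 'with a trowel' adds information not in the original event.
(c) Entailed — this follows by dropping conjuncts from the drawing event's description.
(d) Entailed — the narrative places the drawing before the wrapping.
(e) Not entailed — the passage has Leila drawing the map, not Aria.

(c), (d)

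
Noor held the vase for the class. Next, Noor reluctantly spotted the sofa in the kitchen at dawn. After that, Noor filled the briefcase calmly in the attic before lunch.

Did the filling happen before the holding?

no

The narrative orders the holding before the filling.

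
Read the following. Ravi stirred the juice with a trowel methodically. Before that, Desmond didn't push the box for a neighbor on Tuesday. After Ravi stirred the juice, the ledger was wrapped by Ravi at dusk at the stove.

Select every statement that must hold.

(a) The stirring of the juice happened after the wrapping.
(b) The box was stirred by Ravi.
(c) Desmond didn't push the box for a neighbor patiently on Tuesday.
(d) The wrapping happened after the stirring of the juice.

(c), (d)

(a) Not entailed — the narrative places the stirring before the wrapping, not after.
(b) Not entailed — Ravi stirred the juice, not the box; the box belongs to the pushing event.
(c) Entailed — under negation, adding a further restriction is entailed: if no such pushing event occurred, none occurred patiently either.
(d) Entailed — the narrative places the stirring before the wrapping.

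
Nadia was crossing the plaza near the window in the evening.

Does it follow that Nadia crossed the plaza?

no

'was crossing' is progressive; for an accomplishment like 'cross the plaza', it doesn't entail completion.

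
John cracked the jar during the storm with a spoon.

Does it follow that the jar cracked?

'John cracked the jar' is the causative; it entails the inchoative 'the jar cracked'.

yes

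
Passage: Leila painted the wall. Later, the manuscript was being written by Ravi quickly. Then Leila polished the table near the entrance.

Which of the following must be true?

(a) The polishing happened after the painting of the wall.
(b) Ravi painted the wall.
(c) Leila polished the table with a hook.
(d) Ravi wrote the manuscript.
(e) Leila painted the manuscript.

(a)

(a) Entailed — the narrative places the painting before the polishing.
(b) Not entailed — the passage has Leila painting the wall, not Ravi.
(c) Not entailed — 'with a hook' adds information not in the original event.
(d) Not entailed — 'was writing' is progressive on an accomplishment; it does not entail the completed 'wrote'.
(e) Not entailed — Leila painted the wall, not the manuscript; the manuscript belongs to the writing event.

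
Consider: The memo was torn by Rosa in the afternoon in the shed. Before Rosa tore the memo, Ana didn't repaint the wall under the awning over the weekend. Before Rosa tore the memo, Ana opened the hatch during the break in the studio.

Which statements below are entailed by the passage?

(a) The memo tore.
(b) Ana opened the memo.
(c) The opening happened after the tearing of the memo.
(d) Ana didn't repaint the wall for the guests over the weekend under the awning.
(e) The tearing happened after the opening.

(a), (d), (e)

(a) Entailed — 'Rosa tore the memo' is causative; it entails the inchoative 'the memo tore'.
(b) Not entailed — Ana opened the hatch, not the memo; the memo belongs to the tearing event.
(c) Not entailed — the narrative places the opening before the tearing, not after.
(d) Entailed — under negation, adding a further restriction is entailed: if no such repainting event occurred, none occurred for the guests either.
(e) Entailed — the narrative places the opening before the tearing.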